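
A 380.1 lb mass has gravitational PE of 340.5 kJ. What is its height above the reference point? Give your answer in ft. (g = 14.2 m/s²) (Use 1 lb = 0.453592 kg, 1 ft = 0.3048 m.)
Convert to SI: m = 172.41 kg, PE = 340500 J
h = PE/(mg) = 340500/(172.41·14.2) = 139.08 m = 456.3 ft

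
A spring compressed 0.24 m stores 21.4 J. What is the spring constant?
k = 2·PE/x² = 2·21.4/(0.24)² = 743.1 N/m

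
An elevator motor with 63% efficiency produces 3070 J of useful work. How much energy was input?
W_in = W_out/η = 3070/0.63 = 4873 J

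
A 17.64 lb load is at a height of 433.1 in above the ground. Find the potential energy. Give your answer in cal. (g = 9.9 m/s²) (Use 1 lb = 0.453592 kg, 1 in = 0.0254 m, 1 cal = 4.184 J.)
Convert to SI: m = 8.00136 kg, h = 11.0007 m
PE = mgh = (8.00136)(9.9)(11.0007) = 871.407 J = 208.3 cal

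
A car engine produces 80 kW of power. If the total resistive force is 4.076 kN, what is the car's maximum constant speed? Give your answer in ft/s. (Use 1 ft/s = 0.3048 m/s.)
Convert to SI: F = 4076.0 N
P = Fv ⇒ v = P/F = 80000 W/4076.0 N = 19.6271 m/s = 64.39 ft/s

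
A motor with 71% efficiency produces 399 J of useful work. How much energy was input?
W_in = W_out/η = 399/0.71 = 562.0 J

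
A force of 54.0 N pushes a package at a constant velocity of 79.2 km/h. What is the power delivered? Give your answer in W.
Convert to SI: F = 54.0 N, v = 22.0 m/s
P = Fv = (54.0)(22.0) = 1188 W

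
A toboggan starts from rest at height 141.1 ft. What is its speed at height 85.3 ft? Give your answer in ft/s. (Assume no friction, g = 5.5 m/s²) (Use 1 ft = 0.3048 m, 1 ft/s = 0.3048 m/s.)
Convert to SI: h₁−h₂ = 17.0078 m
mgh₁ = mgh₂ + ½mv² ⇒ v = √(2g(h₁−h₂)) = √(2·5.5·17.0078) = 13.6779 m/s = 44.88 ft/s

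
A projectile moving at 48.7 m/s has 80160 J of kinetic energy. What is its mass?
m = 2·KE/v² = 2·80160/(48.7)² = 67.6 kg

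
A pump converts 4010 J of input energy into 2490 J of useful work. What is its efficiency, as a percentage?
η = W_out/W_in = 2490/4010 = 62.09%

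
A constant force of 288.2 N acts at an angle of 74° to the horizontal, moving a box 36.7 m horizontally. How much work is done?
W = F·d·cosθ = (288.2)(36.7)cos(74°) = 2915 J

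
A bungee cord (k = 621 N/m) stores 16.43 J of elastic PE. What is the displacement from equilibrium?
x = √(2·PE/k) = √(2·16.43/621) = 0.23 m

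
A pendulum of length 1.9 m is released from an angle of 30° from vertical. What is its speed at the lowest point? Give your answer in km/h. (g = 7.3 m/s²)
h = L(1 − cosθ) = 1.9(1 − cos30°) = 0.254552 m
v = √(2gh) = √(2·7.3·0.254552) = 1.92781 m/s = 6.94 km/h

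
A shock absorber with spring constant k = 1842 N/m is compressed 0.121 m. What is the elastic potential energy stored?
PE = ½kx² = ½(1842)(0.121)² = 13.48 J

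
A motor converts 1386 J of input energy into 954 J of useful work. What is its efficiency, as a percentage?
η = W_out/W_in = 954/1386 = 68.83%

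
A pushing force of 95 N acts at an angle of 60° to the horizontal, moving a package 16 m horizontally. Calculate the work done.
W = F·d·cosθ = (95)(16)cos(60°) = 760.0 J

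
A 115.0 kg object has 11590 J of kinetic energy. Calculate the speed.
v = √(2·KE/m) = √(2·11590/115.0) = 14.2 m/s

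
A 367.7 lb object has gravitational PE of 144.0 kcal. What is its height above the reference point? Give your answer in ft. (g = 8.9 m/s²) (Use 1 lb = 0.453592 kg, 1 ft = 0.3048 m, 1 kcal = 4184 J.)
Convert to SI: m = 166.786 kg, PE = 602496 J
h = PE/(mg) = 602496/(166.786·8.9) = 405.887 m = 1332 ft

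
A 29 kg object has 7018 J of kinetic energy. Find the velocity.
v = √(2·KE/m) = √(2·7018/29) = 22.0 m/s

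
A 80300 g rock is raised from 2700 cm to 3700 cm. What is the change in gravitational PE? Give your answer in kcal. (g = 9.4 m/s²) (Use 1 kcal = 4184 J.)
Convert to SI: m = 80.3 kg, Δh = 10.0 m
ΔPE = mgΔh = (80.3)(9.4)(10.0) = 7548.2 J = 1.804 kcal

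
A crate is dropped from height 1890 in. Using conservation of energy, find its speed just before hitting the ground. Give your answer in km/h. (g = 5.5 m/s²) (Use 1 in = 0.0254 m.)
Convert to SI: h = 48.006 m
mgh = ½mv² ⇒ v = √(2gh) = √(2·5.5·48.006) = 22.9797 m/s = 82.73 km/h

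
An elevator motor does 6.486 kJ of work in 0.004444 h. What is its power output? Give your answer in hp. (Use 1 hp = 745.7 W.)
Convert to SI: W = 6486.0 J, t = 15.9984 s
P = W/t = 6486.0/15.9984 = 405.416 W = 0.5437 hp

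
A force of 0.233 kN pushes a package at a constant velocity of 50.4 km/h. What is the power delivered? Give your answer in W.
Convert to SI: F = 233.0 N, v = 14.0 m/s
P = Fv = (233.0)(14.0) = 3262 W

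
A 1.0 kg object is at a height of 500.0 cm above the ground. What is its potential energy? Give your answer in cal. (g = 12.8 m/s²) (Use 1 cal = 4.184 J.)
Convert to SI: m = 1.0 kg, h = 5.0 m
PE = mgh = (1.0)(12.8)(5.0) = 64.0 J = 15.3 cal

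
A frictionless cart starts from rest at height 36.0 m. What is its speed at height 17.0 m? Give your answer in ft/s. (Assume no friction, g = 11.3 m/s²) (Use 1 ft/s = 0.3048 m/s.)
mgh₁ = mgh₂ + ½mv² ⇒ v = √(2g(h₁−h₂)) = √(2·11.3·19.0) = 20.722 m/s = 67.99 ft/s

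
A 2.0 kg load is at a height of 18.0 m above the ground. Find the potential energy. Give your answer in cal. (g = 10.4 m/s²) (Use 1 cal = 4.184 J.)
PE = mgh = (2.0)(10.4)(18.0) = 374.4 J = 89.48 cal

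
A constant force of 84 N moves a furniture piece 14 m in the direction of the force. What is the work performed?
W = F·d = (84)(14) = 1176 J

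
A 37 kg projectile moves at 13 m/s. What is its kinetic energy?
KE = ½mv² = ½(37)(13)² = 3126.5 J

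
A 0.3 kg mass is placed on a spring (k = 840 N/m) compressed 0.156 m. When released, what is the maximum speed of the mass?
½kx² = ½mv² ⇒ v = x√(k/m) = (0.156)√(840/0.3) = 8.255 m/s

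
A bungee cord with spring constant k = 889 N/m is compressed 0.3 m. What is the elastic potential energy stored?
PE = ½kx² = ½(889)(0.3)² = 40.01 J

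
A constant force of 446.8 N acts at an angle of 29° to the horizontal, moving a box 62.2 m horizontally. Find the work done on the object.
W = F·d·cosθ = (446.8)(62.2)cos(29°) = 24310 J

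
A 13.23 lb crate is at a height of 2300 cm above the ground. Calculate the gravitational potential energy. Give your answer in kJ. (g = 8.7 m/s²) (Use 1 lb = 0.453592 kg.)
Convert to SI: m = 6.00102 kg, h = 23.0 m
PE = mgh = (6.00102)(8.7)(23.0) = 1200.8 J = 1.201 kJ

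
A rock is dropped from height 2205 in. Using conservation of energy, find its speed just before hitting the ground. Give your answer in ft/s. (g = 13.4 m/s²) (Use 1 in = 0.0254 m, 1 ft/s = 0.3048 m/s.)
Convert to SI: h = 56.007 m
mgh = ½mv² ⇒ v = √(2gh) = √(2·13.4·56.007) = 38.7426 m/s = 127.1 ft/s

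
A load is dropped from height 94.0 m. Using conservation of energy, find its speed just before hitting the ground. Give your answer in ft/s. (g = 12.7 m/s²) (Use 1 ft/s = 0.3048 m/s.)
mgh = ½mv² ⇒ v = √(2gh) = √(2·12.7·94.0) = 48.8631 m/s = 160.3 ft/s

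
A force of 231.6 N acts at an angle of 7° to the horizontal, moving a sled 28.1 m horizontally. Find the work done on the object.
W = F·d·cosθ = (231.6)(28.1)cos(7°) = 6459 J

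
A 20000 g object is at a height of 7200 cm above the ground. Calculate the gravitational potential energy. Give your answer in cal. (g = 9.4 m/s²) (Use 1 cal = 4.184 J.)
Convert to SI: m = 20.0 kg, h = 72.0 m
PE = mgh = (20.0)(9.4)(72.0) = 13536.0 J = 3235 cal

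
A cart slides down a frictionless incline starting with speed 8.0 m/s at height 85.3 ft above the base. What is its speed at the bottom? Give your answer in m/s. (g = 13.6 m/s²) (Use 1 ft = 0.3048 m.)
Convert to SI: v₀ = 8.0 m/s, h = 25.9994 m
½mv₀² + mgh = ½mv² ⇒ v = √(v₀² + 2gh) = √(8.0² + 2·13.6·25.9994) = 27.77 m/s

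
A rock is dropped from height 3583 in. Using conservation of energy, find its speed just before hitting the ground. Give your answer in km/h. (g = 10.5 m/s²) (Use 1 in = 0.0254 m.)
Convert to SI: h = 91.0082 m
mgh = ½mv² ⇒ v = √(2gh) = √(2·10.5·91.0082) = 43.717 m/s = 157.4 km/h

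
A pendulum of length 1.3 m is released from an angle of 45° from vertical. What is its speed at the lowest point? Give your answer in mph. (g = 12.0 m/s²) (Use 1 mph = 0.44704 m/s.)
h = L(1 − cosθ) = 1.3(1 − cos45°) = 0.380761 m
v = √(2gh) = √(2·12.0·0.380761) = 3.02296 m/s = 6.762 mph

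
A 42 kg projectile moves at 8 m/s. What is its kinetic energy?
KE = ½mv² = ½(42)(8)² = 1344.0 J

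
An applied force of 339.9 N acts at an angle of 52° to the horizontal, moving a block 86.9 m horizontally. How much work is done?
W = F·d·cosθ = (339.9)(86.9)cos(52°) = 18180 J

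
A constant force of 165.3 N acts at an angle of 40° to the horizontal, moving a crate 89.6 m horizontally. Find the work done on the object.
W = F·d·cosθ = (165.3)(89.6)cos(40°) = 11350 J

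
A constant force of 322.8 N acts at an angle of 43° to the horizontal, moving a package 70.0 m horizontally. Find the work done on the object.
W = F·d·cosθ = (322.8)(70.0)cos(43°) = 16530 J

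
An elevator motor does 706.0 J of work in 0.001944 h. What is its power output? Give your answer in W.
Convert to SI: W = 706.0 J, t = 6.9984 s
P = W/t = 706.0/6.9984 = 100.9 W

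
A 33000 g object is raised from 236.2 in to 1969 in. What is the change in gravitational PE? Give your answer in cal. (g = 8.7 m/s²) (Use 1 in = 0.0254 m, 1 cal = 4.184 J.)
Convert to SI: m = 33.0 kg, Δh = 44.0131 m
ΔPE = mgΔh = (33.0)(8.7)(44.0131) = 12636.2 J = 3020 cal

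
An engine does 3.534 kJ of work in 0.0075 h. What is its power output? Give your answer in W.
Convert to SI: W = 3534.0 J, t = 27.0 s
P = W/t = 3534.0/27.0 = 130.9 W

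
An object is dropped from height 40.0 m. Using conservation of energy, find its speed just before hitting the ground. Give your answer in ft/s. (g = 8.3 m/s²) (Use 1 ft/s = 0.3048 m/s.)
mgh = ½mv² ⇒ v = √(2gh) = √(2·8.3·40.0) = 25.7682 m/s = 84.54 ft/s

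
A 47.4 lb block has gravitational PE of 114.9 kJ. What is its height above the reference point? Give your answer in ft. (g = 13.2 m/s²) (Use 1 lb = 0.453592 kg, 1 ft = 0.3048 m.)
Convert to SI: m = 21.5003 kg, PE = 114900 J
h = PE/(mg) = 114900/(21.5003·13.2) = 404.858 m = 1328 ft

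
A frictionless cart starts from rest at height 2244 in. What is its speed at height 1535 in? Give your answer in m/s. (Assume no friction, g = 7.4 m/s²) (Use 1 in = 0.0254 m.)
Convert to SI: h₁−h₂ = 18.0086 m
mgh₁ = mgh₂ + ½mv² ⇒ v = √(2g(h₁−h₂)) = √(2·7.4·18.0086) = 16.33 m/s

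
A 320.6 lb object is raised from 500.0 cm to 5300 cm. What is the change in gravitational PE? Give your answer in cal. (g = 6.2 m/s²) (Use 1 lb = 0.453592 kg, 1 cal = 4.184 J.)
Convert to SI: m = 145.422 kg, Δh = 48.0 m
ΔPE = mgΔh = (145.422)(6.2)(48.0) = 43277.5 J = 10340 cal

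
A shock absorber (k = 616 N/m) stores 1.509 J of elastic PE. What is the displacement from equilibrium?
x = √(2·PE/k) = √(2·1.509/616) = 0.07 m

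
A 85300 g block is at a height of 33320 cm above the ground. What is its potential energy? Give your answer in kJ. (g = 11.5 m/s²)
Convert to SI: m = 85.3 kg, h = 333.2 m
PE = mgh = (85.3)(11.5)(333.2) = 326853 J = 326.9 kJ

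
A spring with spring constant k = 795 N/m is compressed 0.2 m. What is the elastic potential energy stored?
PE = ½kx² = ½(795)(0.2)² = 15.9 J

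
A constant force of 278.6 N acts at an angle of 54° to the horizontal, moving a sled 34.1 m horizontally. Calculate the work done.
W = F·d·cosθ = (278.6)(34.1)cos(54°) = 5584 J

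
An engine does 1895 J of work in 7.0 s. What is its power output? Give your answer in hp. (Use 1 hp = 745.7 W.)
P = W/t = 1895.0/7.0 = 270.714 W = 0.363 hp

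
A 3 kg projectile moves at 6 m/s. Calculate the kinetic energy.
KE = ½mv² = ½(3)(6)² = 54.0 J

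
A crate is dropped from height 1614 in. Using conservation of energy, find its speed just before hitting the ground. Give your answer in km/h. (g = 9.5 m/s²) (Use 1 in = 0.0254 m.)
Convert to SI: h = 40.9956 m
mgh = ½mv² ⇒ v = √(2gh) = √(2·9.5·40.9956) = 27.9091 m/s = 100.5 km/h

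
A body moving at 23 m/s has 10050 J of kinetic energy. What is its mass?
m = 2·KE/v² = 2·10050/(23)² = 38.0 kg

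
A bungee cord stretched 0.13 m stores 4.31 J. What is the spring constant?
k = 2·PE/x² = 2·4.31/(0.13)² = 510.1 N/m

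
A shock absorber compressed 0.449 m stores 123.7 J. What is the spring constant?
k = 2·PE/x² = 2·123.7/(0.449)² = 1227 N/m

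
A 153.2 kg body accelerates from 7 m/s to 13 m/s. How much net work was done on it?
W = ΔKE = ½m(v₂² − v₁²) = ½(153.2)(13² − 7²) = 9192.0 J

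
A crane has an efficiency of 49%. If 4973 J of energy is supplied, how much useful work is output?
W_out = η·W_in = 0.49·4973 = 2436.77 J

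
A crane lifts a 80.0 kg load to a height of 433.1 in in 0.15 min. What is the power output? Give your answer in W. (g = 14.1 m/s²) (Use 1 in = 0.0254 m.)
Convert to SI: m = 80.0 kg, h = 11.0007 m, t = 9.0 s
P = mgh/t = (80.0)(14.1)(11.0007)/9.0 = 1379 W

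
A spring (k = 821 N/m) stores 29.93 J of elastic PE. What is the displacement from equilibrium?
x = √(2·PE/k) = √(2·29.93/821) = 0.27 m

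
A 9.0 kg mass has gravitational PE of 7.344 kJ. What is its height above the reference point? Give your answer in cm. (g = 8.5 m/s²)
Convert to SI: m = 9.0 kg, PE = 7344.0 J
h = PE/(mg) = 7344.0/(9.0·8.5) = 96.0 m = 9600 cm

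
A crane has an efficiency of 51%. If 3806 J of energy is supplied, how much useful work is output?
W_out = η·W_in = 0.51·3806 = 1941.06 J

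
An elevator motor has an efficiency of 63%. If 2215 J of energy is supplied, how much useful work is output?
W_out = η·W_in = 0.63·2215 = 1395.45 J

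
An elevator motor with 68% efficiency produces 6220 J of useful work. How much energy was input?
W_in = W_out/η = 6220/0.68 = 9147 J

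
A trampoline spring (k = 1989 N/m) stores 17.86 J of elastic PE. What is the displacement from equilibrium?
x = √(2·PE/k) = √(2·17.86/1989) = 0.134 m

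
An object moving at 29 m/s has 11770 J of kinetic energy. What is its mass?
m = 2·KE/v² = 2·11770/(29)² = 27.99 kg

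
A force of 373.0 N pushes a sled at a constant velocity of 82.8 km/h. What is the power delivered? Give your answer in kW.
Convert to SI: F = 373.0 N, v = 23.0 m/s
P = Fv = (373.0)(23.0) = 8579.0 W = 8.579 kW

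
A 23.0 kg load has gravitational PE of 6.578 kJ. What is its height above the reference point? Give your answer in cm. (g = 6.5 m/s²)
Convert to SI: m = 23.0 kg, PE = 6578.0 J
h = PE/(mg) = 6578.0/(23.0·6.5) = 44.0 m = 4400 cm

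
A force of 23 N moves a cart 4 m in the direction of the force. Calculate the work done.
W = F·d = (23)(4) = 92.0 J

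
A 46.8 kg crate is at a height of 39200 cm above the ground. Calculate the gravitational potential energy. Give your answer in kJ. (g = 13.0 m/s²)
Convert to SI: m = 46.8 kg, h = 392.0 m
PE = mgh = (46.8)(13.0)(392.0) = 238493 J = 238.5 kJ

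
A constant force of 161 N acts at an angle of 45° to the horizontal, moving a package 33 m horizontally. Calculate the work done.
W = F·d·cosθ = (161)(33)cos(45°) = 3757 J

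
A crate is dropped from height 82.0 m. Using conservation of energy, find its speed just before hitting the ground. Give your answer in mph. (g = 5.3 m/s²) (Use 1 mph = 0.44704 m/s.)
mgh = ½mv² ⇒ v = √(2gh) = √(2·5.3·82.0) = 29.4822 m/s = 65.95 mph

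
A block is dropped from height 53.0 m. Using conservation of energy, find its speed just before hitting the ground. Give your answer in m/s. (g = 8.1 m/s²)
mgh = ½mv² ⇒ v = √(2gh) = √(2·8.1·53.0) = 29.3 m/s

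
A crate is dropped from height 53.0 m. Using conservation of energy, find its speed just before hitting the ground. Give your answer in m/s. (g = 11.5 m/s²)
mgh = ½mv² ⇒ v = √(2gh) = √(2·11.5·53.0) = 34.91 m/s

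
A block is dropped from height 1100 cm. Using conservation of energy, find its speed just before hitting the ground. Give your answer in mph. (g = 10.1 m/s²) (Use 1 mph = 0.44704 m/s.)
Convert to SI: h = 11.0 m
mgh = ½mv² ⇒ v = √(2gh) = √(2·10.1·11.0) = 14.9064 m/s = 33.34 mph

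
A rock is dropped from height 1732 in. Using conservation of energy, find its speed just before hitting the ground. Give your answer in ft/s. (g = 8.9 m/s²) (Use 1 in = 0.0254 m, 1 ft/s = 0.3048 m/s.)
Convert to SI: h = 43.9928 m
mgh = ½mv² ⇒ v = √(2gh) = √(2·8.9·43.9928) = 27.9834 m/s = 91.81 ft/s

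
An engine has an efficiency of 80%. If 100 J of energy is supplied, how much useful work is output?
W_out = η·W_in = 0.8·100 = 80.0 J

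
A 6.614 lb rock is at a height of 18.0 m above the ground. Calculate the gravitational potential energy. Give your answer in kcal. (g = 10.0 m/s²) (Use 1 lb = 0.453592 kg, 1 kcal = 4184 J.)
Convert to SI: m = 3.00006 kg, h = 18.0 m
PE = mgh = (3.00006)(10.0)(18.0) = 540.01 J = 0.1291 kcal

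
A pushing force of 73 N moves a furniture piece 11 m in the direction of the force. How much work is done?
W = F·d = (73)(11) = 803.0 J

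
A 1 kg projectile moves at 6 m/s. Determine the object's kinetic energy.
KE = ½mv² = ½(1)(6)² = 18.0 J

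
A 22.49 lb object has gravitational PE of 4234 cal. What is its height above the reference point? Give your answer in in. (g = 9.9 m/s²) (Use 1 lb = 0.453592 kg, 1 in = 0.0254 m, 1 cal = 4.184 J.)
Convert to SI: m = 10.2013 kg, PE = 17715.1 J
h = PE/(mg) = 17715.1/(10.2013·9.9) = 175.409 m = 6906 in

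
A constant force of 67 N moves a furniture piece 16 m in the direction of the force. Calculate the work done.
W = F·d = (67)(16) = 1072 J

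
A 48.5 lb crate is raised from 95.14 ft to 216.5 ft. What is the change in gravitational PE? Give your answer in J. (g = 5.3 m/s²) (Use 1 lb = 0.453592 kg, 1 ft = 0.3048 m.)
Convert to SI: m = 21.9992 kg, Δh = 36.9905 m
ΔPE = mgΔh = (21.9992)(5.3)(36.9905) = 4313 J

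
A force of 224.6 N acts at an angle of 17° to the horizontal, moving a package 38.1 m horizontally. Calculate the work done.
W = F·d·cosθ = (224.6)(38.1)cos(17°) = 8183 J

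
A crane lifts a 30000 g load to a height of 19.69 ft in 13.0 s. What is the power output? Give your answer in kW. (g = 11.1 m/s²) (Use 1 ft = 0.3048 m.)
Convert to SI: m = 30.0 kg, h = 6.00151 m, t = 13.0 s
P = mgh/t = (30.0)(11.1)(6.00151)/13.0 = 153.731 W = 0.1537 kW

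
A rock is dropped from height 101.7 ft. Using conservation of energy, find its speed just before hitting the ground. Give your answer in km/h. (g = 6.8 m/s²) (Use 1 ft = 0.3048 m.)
Convert to SI: h = 30.9982 m
mgh = ½mv² ⇒ v = √(2gh) = √(2·6.8·30.9982) = 20.5323 m/s = 73.92 km/h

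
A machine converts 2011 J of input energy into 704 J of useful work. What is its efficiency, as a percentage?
η = W_out/W_in = 704/2011 = 35.01%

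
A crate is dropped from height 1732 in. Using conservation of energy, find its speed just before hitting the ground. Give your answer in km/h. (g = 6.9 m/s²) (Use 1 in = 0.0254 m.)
Convert to SI: h = 43.9928 m
mgh = ½mv² ⇒ v = √(2gh) = √(2·6.9·43.9928) = 24.6394 m/s = 88.7 km/h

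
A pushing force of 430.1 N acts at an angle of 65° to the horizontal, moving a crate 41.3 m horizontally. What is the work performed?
W = F·d·cosθ = (430.1)(41.3)cos(65°) = 7507 J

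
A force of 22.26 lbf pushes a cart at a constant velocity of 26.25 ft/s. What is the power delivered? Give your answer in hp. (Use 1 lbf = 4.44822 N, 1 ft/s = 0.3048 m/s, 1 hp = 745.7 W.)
Convert to SI: F = 99.0174 N, v = 8.001 m/s
P = Fv = (99.0174)(8.001) = 792.238 W = 1.062 hp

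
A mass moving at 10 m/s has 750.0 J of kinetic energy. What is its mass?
m = 2·KE/v² = 2·750.0/(10)² = 15.0 kg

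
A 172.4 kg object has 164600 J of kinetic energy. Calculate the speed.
v = √(2·KE/m) = √(2·164600/172.4) = 43.7 m/s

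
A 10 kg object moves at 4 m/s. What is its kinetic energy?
KE = ½mv² = ½(10)(4)² = 80.0 J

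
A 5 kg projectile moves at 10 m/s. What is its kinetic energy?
KE = ½mv² = ½(5)(10)² = 250.0 J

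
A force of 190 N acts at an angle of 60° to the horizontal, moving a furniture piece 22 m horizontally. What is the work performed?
W = F·d·cosθ = (190)(22)cos(60°) = 2090 J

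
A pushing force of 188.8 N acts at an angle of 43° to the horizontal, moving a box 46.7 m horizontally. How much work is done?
W = F·d·cosθ = (188.8)(46.7)cos(43°) = 6448 J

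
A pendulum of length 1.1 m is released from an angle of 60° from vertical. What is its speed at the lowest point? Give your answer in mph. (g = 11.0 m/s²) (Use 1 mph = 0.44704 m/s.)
h = L(1 − cosθ) = 1.1(1 − cos60°) = 0.55 m
v = √(2gh) = √(2·11.0·0.55) = 3.47851 m/s = 7.781 mph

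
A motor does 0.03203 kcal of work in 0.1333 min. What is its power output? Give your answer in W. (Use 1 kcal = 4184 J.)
Convert to SI: W = 134.014 J, t = 7.998 s
P = W/t = 134.014/7.998 = 16.76 W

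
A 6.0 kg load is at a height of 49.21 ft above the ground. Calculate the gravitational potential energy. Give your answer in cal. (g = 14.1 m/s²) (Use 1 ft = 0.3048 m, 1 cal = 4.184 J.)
Convert to SI: m = 6.0 kg, h = 14.9992 m
PE = mgh = (6.0)(14.1)(14.9992) = 1268.93 J = 303.3 cal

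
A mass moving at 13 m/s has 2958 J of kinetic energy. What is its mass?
m = 2·KE/v² = 2·2958/(13)² = 35.01 kg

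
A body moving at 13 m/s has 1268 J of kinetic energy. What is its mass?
m = 2·KE/v² = 2·1268/(13)² = 15.01 kg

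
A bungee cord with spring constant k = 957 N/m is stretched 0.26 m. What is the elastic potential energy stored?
PE = ½kx² = ½(957)(0.26)² = 32.35 J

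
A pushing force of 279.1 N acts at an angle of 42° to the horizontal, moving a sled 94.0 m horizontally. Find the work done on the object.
W = F·d·cosθ = (279.1)(94.0)cos(42°) = 19500 J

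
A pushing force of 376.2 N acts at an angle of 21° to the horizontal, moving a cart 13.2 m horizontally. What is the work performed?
W = F·d·cosθ = (376.2)(13.2)cos(21°) = 4636 J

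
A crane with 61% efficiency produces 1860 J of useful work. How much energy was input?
W_in = W_out/η = 1860/0.61 = 3049 J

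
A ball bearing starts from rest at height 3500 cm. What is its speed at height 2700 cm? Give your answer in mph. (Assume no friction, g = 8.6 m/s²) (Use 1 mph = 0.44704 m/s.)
Convert to SI: h₁−h₂ = 8.0 m
mgh₁ = mgh₂ + ½mv² ⇒ v = √(2g(h₁−h₂)) = √(2·8.6·8.0) = 11.7303 m/s = 26.24 mph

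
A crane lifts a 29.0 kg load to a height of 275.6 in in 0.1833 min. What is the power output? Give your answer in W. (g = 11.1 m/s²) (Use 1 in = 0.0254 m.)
Convert to SI: m = 29.0 kg, h = 7.00024 m, t = 10.998 s
P = mgh/t = (29.0)(11.1)(7.00024)/10.998 = 204.9 W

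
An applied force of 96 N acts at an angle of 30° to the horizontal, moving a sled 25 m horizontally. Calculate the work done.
W = F·d·cosθ = (96)(25)cos(30°) = 2078 J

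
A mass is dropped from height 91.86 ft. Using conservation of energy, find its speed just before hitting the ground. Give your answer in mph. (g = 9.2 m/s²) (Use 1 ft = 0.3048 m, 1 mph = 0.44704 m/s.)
Convert to SI: h = 27.9989 m
mgh = ½mv² ⇒ v = √(2gh) = √(2·9.2·27.9989) = 22.6976 m/s = 50.77 mph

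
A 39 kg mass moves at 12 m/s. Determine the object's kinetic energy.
KE = ½mv² = ½(39)(12)² = 2808.0 J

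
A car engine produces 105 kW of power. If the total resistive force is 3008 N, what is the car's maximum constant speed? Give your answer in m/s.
P = Fv ⇒ v = P/F = 105000 W/3008.0 N = 34.91 m/s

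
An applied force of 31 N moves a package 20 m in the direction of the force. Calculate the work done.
W = F·d = (31)(20) = 620.0 J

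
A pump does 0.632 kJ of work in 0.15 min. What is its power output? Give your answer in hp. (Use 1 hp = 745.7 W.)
Convert to SI: W = 632.0 J, t = 9.0 s
P = W/t = 632.0/9.0 = 70.2222 W = 0.09417 hp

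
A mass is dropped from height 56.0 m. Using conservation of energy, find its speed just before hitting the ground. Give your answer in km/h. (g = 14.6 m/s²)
mgh = ½mv² ⇒ v = √(2gh) = √(2·14.6·56.0) = 40.4376 m/s = 145.6 km/h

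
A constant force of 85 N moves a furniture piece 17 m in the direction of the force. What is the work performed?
W = F·d = (85)(17) = 1445 J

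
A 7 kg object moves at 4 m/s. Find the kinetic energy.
KE = ½mv² = ½(7)(4)² = 56.0 J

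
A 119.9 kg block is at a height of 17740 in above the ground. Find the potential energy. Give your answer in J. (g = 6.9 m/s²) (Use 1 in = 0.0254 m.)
Convert to SI: m = 119.9 kg, h = 450.596 m
PE = mgh = (119.9)(6.9)(450.596) = 372800 J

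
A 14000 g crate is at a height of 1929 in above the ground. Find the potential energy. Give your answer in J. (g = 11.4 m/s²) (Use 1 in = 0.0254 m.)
Convert to SI: m = 14.0 kg, h = 48.9966 m
PE = mgh = (14.0)(11.4)(48.9966) = 7820 J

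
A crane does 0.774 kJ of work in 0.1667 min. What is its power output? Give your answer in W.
Convert to SI: W = 774.0 J, t = 10.002 s
P = W/t = 774.0/10.002 = 77.38 W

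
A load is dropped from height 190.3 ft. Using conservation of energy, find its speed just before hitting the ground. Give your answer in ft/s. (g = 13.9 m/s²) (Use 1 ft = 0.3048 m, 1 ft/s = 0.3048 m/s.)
Convert to SI: h = 58.0034 m
mgh = ½mv² ⇒ v = √(2gh) = √(2·13.9·58.0034) = 40.1559 m/s = 131.7 ft/s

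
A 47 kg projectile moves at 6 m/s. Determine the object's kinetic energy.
KE = ½mv² = ½(47)(6)² = 846.0 J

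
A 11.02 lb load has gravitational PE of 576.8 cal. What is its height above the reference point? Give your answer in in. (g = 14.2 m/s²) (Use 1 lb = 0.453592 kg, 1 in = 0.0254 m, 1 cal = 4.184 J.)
Convert to SI: m = 4.99858 kg, PE = 2413.33 J
h = PE/(mg) = 2413.33/(4.99858·14.2) = 34.0002 m = 1339 in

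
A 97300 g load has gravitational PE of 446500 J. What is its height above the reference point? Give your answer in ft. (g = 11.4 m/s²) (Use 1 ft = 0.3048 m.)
Convert to SI: m = 97.3 kg, PE = 446500 J
h = PE/(mg) = 446500/(97.3·11.4) = 402.535 m = 1321 ft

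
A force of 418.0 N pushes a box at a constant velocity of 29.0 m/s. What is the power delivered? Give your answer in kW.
P = Fv = (418.0)(29.0) = 12122.0 W = 12.12 kW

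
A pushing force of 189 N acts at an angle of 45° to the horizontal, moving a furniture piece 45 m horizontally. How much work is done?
W = F·d·cosθ = (189)(45)cos(45°) = 6014 J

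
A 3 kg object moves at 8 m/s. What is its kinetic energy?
KE = ½mv² = ½(3)(8)² = 96.0 J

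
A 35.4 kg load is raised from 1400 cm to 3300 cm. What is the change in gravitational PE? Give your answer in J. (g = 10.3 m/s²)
Convert to SI: m = 35.4 kg, Δh = 19.0 m
ΔPE = mgΔh = (35.4)(10.3)(19.0) = 6928 J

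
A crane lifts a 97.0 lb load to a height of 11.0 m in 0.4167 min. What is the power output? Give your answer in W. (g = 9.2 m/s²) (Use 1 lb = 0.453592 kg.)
Convert to SI: m = 43.9984 kg, h = 11.0 m, t = 25.002 s
P = mgh/t = (43.9984)(9.2)(11.0)/25.002 = 178.1 W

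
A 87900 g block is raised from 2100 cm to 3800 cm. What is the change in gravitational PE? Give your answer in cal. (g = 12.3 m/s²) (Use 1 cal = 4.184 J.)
Convert to SI: m = 87.9 kg, Δh = 17.0 m
ΔPE = mgΔh = (87.9)(12.3)(17.0) = 18379.9 J = 4393 cal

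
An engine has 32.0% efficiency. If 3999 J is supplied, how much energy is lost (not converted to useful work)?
W_lost = W_in(1 − η) = 3999·(1 − 0.32) = 2719 J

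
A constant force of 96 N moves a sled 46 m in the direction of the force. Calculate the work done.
W = F·d = (96)(46) = 4416 J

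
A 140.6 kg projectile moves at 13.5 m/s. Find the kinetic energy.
KE = ½mv² = ½(140.6)(13.5)² = 12810 J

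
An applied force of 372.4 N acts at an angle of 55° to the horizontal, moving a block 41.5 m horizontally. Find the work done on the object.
W = F·d·cosθ = (372.4)(41.5)cos(55°) = 8864 J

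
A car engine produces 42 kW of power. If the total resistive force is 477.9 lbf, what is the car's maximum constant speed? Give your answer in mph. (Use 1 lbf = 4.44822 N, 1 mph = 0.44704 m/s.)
Convert to SI: F = 2125.8 N
P = Fv ⇒ v = P/F = 42000 W/2125.8 N = 19.7572 m/s = 44.2 mph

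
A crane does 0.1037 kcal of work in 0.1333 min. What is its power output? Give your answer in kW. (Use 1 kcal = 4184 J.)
Convert to SI: W = 433.881 J, t = 7.998 s
P = W/t = 433.881/7.998 = 54.2487 W = 0.05425 kW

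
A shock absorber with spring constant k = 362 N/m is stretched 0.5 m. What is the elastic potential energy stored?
PE = ½kx² = ½(362)(0.5)² = 45.25 J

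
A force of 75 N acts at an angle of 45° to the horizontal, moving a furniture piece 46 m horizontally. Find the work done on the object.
W = F·d·cosθ = (75)(46)cos(45°) = 2440 J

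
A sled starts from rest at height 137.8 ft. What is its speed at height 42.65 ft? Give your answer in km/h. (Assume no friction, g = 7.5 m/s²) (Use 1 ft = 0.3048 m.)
Convert to SI: h₁−h₂ = 29.0017 m
mgh₁ = mgh₂ + ½mv² ⇒ v = √(2g(h₁−h₂)) = √(2·7.5·29.0017) = 20.8573 m/s = 75.09 km/h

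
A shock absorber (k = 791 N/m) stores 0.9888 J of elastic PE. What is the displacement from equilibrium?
x = √(2·PE/k) = √(2·0.9888/791) = 0.05 m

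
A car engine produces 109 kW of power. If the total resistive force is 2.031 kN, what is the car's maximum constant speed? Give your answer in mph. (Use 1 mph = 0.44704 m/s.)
Convert to SI: F = 2031.0 N
P = Fv ⇒ v = P/F = 109000 W/2031.0 N = 53.6681 m/s = 120.1 mph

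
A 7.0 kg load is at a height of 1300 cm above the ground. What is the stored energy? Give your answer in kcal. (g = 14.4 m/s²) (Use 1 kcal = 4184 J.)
Convert to SI: m = 7.0 kg, h = 13.0 m
PE = mgh = (7.0)(14.4)(13.0) = 1310.4 J = 0.3132 kcal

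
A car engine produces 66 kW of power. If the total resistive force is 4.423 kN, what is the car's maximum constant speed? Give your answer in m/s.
Convert to SI: F = 4423.0 N
P = Fv ⇒ v = P/F = 66000 W/4423.0 N = 14.92 m/s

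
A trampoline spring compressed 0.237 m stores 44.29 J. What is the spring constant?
k = 2·PE/x² = 2·44.29/(0.237)² = 1577 N/m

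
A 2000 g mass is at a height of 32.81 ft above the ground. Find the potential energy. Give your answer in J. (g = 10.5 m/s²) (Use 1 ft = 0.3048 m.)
Convert to SI: m = 2.0 kg, h = 10.0005 m
PE = mgh = (2.0)(10.5)(10.0005) = 210.0 J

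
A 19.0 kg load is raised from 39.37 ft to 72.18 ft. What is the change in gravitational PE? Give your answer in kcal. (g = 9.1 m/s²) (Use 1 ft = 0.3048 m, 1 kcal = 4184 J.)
Convert to SI: m = 19.0 kg, Δh = 10.0005 m
ΔPE = mgΔh = (19.0)(9.1)(10.0005) = 1729.08 J = 0.4133 kcal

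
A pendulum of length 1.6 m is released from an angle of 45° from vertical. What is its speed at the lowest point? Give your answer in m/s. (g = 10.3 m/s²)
h = L(1 − cosθ) = 1.6(1 − cos45°) = 0.468629 m
v = √(2gh) = √(2·10.3·0.468629) = 3.107 m/s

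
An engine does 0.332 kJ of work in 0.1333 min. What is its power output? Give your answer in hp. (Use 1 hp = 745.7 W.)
Convert to SI: W = 332.0 J, t = 7.998 s
P = W/t = 332.0/7.998 = 41.5104 W = 0.05567 hp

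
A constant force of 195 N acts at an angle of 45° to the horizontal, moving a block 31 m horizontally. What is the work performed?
W = F·d·cosθ = (195)(31)cos(45°) = 4274 J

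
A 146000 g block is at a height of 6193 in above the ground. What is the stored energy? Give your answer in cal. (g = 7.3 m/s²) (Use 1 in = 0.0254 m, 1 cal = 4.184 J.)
Convert to SI: m = 146.0 kg, h = 157.302 m
PE = mgh = (146.0)(7.3)(157.302) = 167653 J = 40070 cal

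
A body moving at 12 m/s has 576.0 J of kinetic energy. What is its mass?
m = 2·KE/v² = 2·576.0/(12)² = 8.0 kg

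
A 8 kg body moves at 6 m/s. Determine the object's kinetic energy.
KE = ½mv² = ½(8)(6)² = 144.0 J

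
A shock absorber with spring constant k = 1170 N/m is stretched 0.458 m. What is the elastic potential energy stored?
PE = ½kx² = ½(1170)(0.458)² = 122.7 J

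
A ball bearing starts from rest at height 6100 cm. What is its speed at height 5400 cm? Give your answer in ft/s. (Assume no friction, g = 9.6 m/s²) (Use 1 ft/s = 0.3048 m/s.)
Convert to SI: h₁−h₂ = 7.0 m
mgh₁ = mgh₂ + ½mv² ⇒ v = √(2g(h₁−h₂)) = √(2·9.6·7.0) = 11.5931 m/s = 38.04 ft/s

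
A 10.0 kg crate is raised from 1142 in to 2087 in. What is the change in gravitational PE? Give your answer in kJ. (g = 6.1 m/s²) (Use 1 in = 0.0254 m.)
Convert to SI: m = 10.0 kg, Δh = 24.003 m
ΔPE = mgΔh = (10.0)(6.1)(24.003) = 1464.18 J = 1.464 kJ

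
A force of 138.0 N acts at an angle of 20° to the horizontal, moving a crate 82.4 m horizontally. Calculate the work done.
W = F·d·cosθ = (138.0)(82.4)cos(20°) = 10690 J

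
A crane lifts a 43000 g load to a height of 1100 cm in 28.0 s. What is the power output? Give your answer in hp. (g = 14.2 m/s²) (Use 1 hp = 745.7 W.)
Convert to SI: m = 43.0 kg, h = 11.0 m, t = 28.0 s
P = mgh/t = (43.0)(14.2)(11.0)/28.0 = 239.879 W = 0.3217 hp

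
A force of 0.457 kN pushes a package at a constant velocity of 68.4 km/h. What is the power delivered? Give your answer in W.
Convert to SI: F = 457.0 N, v = 19.0 m/s
P = Fv = (457.0)(19.0) = 8683 W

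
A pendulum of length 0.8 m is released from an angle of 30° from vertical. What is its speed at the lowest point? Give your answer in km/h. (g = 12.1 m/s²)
h = L(1 − cosθ) = 0.8(1 − cos30°) = 0.10718 m
v = √(2gh) = √(2·12.1·0.10718) = 1.61051 m/s = 5.798 km/h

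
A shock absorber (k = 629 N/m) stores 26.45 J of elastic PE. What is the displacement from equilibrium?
x = √(2·PE/k) = √(2·26.45/629) = 0.29 m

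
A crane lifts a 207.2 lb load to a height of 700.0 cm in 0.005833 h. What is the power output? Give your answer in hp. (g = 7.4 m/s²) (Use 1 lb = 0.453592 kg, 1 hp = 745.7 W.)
Convert to SI: m = 93.9843 kg, h = 7.0 m, t = 20.9988 s
P = mgh/t = (93.9843)(7.4)(7.0)/20.9988 = 231.841 W = 0.3109 hp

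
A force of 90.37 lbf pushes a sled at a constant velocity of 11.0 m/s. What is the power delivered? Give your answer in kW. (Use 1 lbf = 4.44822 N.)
Convert to SI: F = 401.986 N, v = 11.0 m/s
P = Fv = (401.986)(11.0) = 4421.84 W = 4.422 kW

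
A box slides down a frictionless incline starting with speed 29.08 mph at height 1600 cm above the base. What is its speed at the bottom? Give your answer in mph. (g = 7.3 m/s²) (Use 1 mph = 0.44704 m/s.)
Convert to SI: v₀ = 12.9999 m/s, h = 16.0 m
½mv₀² + mgh = ½mv² ⇒ v = √(v₀² + 2gh) = √(12.9999² + 2·7.3·16.0) = 20.0648 m/s = 44.88 mph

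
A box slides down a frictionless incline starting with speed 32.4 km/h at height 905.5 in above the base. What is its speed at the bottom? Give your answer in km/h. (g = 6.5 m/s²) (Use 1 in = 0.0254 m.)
Convert to SI: v₀ = 9.0 m/s, h = 22.9997 m
½mv₀² + mgh = ½mv² ⇒ v = √(v₀² + 2gh) = √(9.0² + 2·6.5·22.9997) = 19.4935 m/s = 70.18 km/h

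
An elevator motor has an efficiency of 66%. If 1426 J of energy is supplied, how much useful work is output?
W_out = η·W_in = 0.66·1426 = 941.16 J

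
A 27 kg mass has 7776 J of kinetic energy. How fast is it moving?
v = √(2·KE/m) = √(2·7776/27) = 24.0 m/s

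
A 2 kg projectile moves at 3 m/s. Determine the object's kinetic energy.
KE = ½mv² = ½(2)(3)² = 9.0 J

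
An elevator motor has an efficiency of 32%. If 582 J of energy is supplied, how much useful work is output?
W_out = η·W_in = 0.32·582 = 186.24 J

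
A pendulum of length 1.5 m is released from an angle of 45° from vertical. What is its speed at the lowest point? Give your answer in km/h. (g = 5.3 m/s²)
h = L(1 − cosθ) = 1.5(1 − cos45°) = 0.43934 m
v = √(2gh) = √(2·5.3·0.43934) = 2.15801 m/s = 7.769 km/h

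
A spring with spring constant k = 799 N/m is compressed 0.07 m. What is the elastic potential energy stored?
PE = ½kx² = ½(799)(0.07)² = 1.958 J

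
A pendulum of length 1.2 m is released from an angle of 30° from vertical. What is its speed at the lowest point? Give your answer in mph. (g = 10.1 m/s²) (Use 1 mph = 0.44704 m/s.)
h = L(1 − cosθ) = 1.2(1 − cos30°) = 0.16077 m
v = √(2gh) = √(2·10.1·0.16077) = 1.80209 m/s = 4.031 mph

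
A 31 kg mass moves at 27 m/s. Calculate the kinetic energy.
KE = ½mv² = ½(31)(27)² = 11299.5 J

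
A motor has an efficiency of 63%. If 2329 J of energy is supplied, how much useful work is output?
W_out = η·W_in = 0.63·2329 = 1467.27 J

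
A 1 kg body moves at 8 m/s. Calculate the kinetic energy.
KE = ½mv² = ½(1)(8)² = 32.0 J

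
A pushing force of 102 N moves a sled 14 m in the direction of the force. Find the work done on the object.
W = F·d = (102)(14) = 1428 J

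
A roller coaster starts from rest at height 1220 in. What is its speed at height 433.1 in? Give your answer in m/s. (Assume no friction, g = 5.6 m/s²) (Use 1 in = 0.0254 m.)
Convert to SI: h₁−h₂ = 19.9873 m
mgh₁ = mgh₂ + ½mv² ⇒ v = √(2g(h₁−h₂)) = √(2·5.6·19.9873) = 14.96 m/s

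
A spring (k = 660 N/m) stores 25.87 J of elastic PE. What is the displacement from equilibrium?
x = √(2·PE/k) = √(2·25.87/660) = 0.28 m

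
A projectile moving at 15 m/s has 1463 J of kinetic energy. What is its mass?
m = 2·KE/v² = 2·1463/(15)² = 13.0 kg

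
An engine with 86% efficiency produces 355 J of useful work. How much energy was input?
W_in = W_out/η = 355/0.86 = 412.8 J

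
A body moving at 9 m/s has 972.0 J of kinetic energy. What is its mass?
m = 2·KE/v² = 2·972.0/(9)² = 24.0 kg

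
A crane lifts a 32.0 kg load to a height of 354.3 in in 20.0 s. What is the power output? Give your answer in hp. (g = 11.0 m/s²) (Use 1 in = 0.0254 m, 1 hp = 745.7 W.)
Convert to SI: m = 32.0 kg, h = 8.99922 m, t = 20.0 s
P = mgh/t = (32.0)(11.0)(8.99922)/20.0 = 158.386 W = 0.2124 hp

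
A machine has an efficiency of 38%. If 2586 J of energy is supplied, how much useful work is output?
W_out = η·W_in = 0.38·2586 = 982.68 J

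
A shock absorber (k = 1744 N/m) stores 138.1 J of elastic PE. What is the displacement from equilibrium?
x = √(2·PE/k) = √(2·138.1/1744) = 0.398 m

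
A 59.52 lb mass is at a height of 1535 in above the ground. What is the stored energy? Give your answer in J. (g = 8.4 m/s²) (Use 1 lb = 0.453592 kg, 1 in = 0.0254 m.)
Convert to SI: m = 26.9978 kg, h = 38.989 m
PE = mgh = (26.9978)(8.4)(38.989) = 8842 J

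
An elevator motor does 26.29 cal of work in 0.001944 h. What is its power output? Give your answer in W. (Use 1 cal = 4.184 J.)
Convert to SI: W = 109.997 J, t = 6.9984 s
P = W/t = 109.997/6.9984 = 15.72 W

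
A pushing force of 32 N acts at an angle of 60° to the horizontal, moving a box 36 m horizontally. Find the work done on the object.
W = F·d·cosθ = (32)(36)cos(60°) = 576.0 J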